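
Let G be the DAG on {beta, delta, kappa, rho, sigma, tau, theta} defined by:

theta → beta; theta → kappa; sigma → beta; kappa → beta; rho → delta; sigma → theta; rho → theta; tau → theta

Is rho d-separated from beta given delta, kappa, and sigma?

There are 3 undirected paths between rho and beta; checking each against the conditioning set {delta, kappa, sigma}:
  1. rho → theta ← sigma → beta — theta:collider[open]; sigma:fork[blocks] ⇒ blocked
  2. rho → theta → kappa → beta — theta:chain[open]; kappa:chain[blocks] ⇒ blocked
  3. rho → theta → beta — theta:chain[open] ⇒ active
Because an active path exists, rho and beta are not d-separated.

No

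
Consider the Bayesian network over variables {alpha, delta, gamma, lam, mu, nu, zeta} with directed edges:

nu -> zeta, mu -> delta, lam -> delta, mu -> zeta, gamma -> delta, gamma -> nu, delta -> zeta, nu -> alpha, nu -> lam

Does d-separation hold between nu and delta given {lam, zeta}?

4 paths connect nu and delta; each must be blocked for d-separation to hold:
  1. nu → lam → delta — lam:chain[blocks] ⇒ blocked
  2. nu ← gamma → delta — gamma:fork[open] ⇒ active
  3. nu → zeta ← mu → delta — zeta:collider[open]; mu:fork[open] ⇒ active
  4. nu → zeta ← delta — zeta:collider[open] ⇒ active
Because an active path exists, nu and delta are not d-separated.

No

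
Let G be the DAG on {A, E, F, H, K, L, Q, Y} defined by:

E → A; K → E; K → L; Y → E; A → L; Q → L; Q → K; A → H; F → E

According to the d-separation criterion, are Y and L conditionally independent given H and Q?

No

There are 3 undirected paths between Y and L; checking each against the conditioning set {H, Q}:
  1. Y → E ← K → L — E:collider[open]; K:fork[open] ⇒ active
  2. Y → E ← K ← Q → L — E:collider[open]; K:chain[open]; Q:fork[blocks] ⇒ blocked
  3. Y → E → A → L — E:chain[open]; A:chain[open] ⇒ active
Because an active path exists, Y and L are not d-separated.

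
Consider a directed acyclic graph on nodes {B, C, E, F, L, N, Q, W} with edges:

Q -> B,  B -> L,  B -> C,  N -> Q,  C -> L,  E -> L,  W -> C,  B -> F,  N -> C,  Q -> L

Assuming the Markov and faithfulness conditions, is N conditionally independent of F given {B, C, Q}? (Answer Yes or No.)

We examine all 6 paths between N and F:
  1. N → Q → L ← C ← B → F — Q:chain[blocks]; L:collider[blocks]; C:chain[blocks]; B:fork[blocks] ⇒ blocked
  2. N → Q → L ← B → F — Q:chain[blocks]; L:collider[blocks]; B:fork[blocks] ⇒ blocked
  3. N → Q → B → F — Q:chain[blocks]; B:chain[blocks] ⇒ blocked
  4. N → C → L ← Q → B → F — C:chain[blocks]; L:collider[blocks]; Q:fork[blocks]; B:chain[blocks] ⇒ blocked
  5. N → C → L ← B → F — C:chain[blocks]; L:collider[blocks]; B:fork[blocks] ⇒ blocked
  6. N → C ← B → F — C:collider[open]; B:fork[blocks] ⇒ blocked
All paths are blocked; N ⊥ F | {B, C, Q} holds.

Yes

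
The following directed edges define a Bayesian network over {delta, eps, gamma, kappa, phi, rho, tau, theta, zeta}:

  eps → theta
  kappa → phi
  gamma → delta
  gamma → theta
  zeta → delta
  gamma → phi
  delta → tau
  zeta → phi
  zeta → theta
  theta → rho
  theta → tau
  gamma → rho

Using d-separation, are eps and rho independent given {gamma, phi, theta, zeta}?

Enumerating the 6 paths from eps to rho and testing each for blocking by {gamma, phi, theta, zeta}:
  1. eps → theta ← gamma → rho — theta:collider[open]; gamma:fork[blocks] ⇒ blocked
  2. eps → theta → tau ← delta ← gamma → rho — theta:chain[blocks]; tau:collider[blocks]; delta:chain[open]; gamma:fork[blocks] ⇒ blocked
  3. eps → theta → tau ← delta ← zeta → phi ← gamma → rho — theta:chain[blocks]; tau:collider[blocks]; delta:chain[open]; zeta:fork[blocks]; phi:collider[open]; gamma:fork[blocks] ⇒ blocked
  4. eps → theta ← zeta → phi ← gamma → rho — theta:collider[open]; zeta:fork[blocks]; phi:collider[open]; gamma:fork[blocks] ⇒ blocked
  5. eps → theta ← zeta → delta ← gamma → rho — theta:collider[open]; zeta:fork[blocks]; delta:collider[blocks]; gamma:fork[blocks] ⇒ blocked
  6. eps → theta → rho — theta:chain[blocks] ⇒ blocked
Since every path is blocked, d-separation holds.

Yes — eps and rho are d-separated given {gamma, phi, theta, zeta}.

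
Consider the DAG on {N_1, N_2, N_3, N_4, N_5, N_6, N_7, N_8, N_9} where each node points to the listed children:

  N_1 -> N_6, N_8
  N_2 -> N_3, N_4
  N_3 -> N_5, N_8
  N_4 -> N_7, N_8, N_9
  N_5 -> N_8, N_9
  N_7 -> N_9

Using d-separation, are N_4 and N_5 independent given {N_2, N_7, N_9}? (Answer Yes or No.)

No — N_4 and N_5 are not d-separated given {N_2, N_7, N_9}.

Enumerating the 6 paths from N_4 to N_5 and testing each for blocking by {N_2, N_7, N_9}:
Path 1: N_4 → N_9 ← N_5
  N_9 is a collider and N_9 is conditioned on, which opens it — no node blocks this path, so it is active.
Path 2: N_4 → N_7 → N_9 ← N_5
  N_7 is a chain here and N_7 is conditioned on, so the path is blocked at N_7.
Path 3: N_4 ← N_2 → N_3 → N_8 ← N_5
  N_2 is a fork here and N_2 is conditioned on, so the path is blocked at N_2.
Path 4: N_4 ← N_2 → N_3 → N_5
  N_2 is a fork here and N_2 is conditioned on, so the path is blocked at N_2.
Path 5: N_4 → N_8 ← N_3 → N_5
  N_8 is a collider here and neither N_8 nor any of its descendants is conditioned on, so the collider stays closed — the path is blocked at N_8.
Path 6: N_4 → N_8 ← N_5
  N_8 is a collider here and neither N_8 nor any of its descendants is conditioned on, so the collider stays closed — the path is blocked at N_8.
Since the path N_4 → N_9 ← N_5 is active, N_4 and N_5 are not d-separated given {N_2, N_7, N_9}.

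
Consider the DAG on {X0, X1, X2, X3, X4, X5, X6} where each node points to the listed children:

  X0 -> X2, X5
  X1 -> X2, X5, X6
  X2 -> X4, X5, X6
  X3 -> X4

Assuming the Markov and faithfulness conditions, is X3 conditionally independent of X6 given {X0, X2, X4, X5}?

Yes — X3 and X6 are d-separated given {X0, X2, X4, X5}.

Enumerating the 4 paths from X3 to X6 and testing each for blocking by {X0, X2, X4, X5}:
Path 1: X3 → X4 ← X2 → X5 ← X1 → X6
  X2 is a fork here and X2 is conditioned on, so the path is blocked at X2.
Path 2: X3 → X4 ← X2 ← X1 → X6
  X2 is a chain here and X2 is conditioned on, so the path is blocked at X2.
Path 3: X3 → X4 ← X2 → X6
  X2 is a fork here and X2 is conditioned on, so the path is blocked at X2.
Path 4: X3 → X4 ← X2 ← X0 → X5 ← X1 → X6
  X2 is a chain here and X2 is conditioned on, so the path is blocked at X2.
Since every path is blocked, d-separation holds.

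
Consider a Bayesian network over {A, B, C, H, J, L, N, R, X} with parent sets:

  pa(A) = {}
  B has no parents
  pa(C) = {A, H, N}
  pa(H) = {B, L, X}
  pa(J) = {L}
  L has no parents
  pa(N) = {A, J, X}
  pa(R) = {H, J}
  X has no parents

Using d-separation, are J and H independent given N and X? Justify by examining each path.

There are 5 undirected paths between J and H; checking each against the conditioning set {N, X}:
Path 1: J → R ← H
  R is a collider here and neither R nor any of its descendants is conditioned on, so the collider stays closed — the path is blocked at R.
Path 2: J → N ← X → H
  X is a fork here and X is conditioned on, so the path is blocked at X.
Path 3: J → N → C ← H
  N is a chain here and N is conditioned on, so the path is blocked at N.
Path 4: J → N ← A → C ← H
  C is a collider here and neither C nor any of its descendants is conditioned on, so the collider stays closed — the path is blocked at C.
Path 5: J ← L → H
  L is a fork and L is not conditioned on — no node blocks this path, so it is active.
Since the path J ← L → H is active, J and H are not d-separated given {N, X}.

No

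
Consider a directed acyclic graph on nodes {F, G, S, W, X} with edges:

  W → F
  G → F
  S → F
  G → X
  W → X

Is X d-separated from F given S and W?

Enumerating the 2 paths from X to F and testing each for blocking by {S, W}:
Path 1: X ← G → F
  G is a fork and G is not conditioned on — no node blocks this path, so it is active.
Path 2: X ← W → F
  W is a fork here and W is conditioned on, so the path is blocked at W.
Because an active path exists, X and F are not d-separated.

No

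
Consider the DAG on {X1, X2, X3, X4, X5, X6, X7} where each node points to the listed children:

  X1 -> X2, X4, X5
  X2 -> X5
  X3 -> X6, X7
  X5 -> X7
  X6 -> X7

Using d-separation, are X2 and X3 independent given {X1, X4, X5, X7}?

Yes

We examine all 4 paths between X2 and X3:
Path 1: X2 → X5 → X7 ← X6 ← X3
  X5 is a chain here and X5 is conditioned on, so the path is blocked at X5.
Path 2: X2 → X5 → X7 ← X3
  X5 is a chain here and X5 is conditioned on, so the path is blocked at X5.
Path 3: X2 ← X1 → X5 → X7 ← X6 ← X3
  X1 is a fork here and X1 is conditioned on, so the path is blocked at X1.
Path 4: X2 ← X1 → X5 → X7 ← X3
  X1 is a fork here and X1 is conditioned on, so the path is blocked at X1.
Every path is blocked, so X2 and X3 are d-separated given {X1, X4, X5, X7}.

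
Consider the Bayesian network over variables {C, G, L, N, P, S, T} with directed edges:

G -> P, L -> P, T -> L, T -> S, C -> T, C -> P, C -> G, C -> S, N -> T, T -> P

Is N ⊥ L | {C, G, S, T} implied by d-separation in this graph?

Enumerating the 6 paths from N to L and testing each for blocking by {C, G, S, T}:
Path 1: N → T ← C → G → P ← L
  C is a fork here and C is conditioned on, so the path is blocked at C.
Path 2: N → T ← C → P ← L
  C is a fork here and C is conditioned on, so the path is blocked at C.
Path 3: N → T → P ← L
  T is a chain here and T is conditioned on, so the path is blocked at T.
Path 4: N → T → L
  T is a chain here and T is conditioned on, so the path is blocked at T.
Path 5: N → T → S ← C → G → P ← L
  T is a chain here and T is conditioned on, so the path is blocked at T.
Path 6: N → T → S ← C → P ← L
  T is a chain here and T is conditioned on, so the path is blocked at T.
Every path is blocked, so N and L are d-separated given {C, G, S, T}.

Yes — N and L are d-separated given {C, G, S, T}.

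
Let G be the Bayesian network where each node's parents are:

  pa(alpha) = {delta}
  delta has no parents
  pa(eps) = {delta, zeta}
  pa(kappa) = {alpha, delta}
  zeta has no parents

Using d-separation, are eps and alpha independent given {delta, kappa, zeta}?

Yes

2 paths connect eps and alpha; each must be blocked for d-separation to hold:
Path 1: eps ← delta → kappa ← alpha
  delta is a fork here and delta is conditioned on, so the path is blocked at delta.
Path 2: eps ← delta → alpha
  delta is a fork here and delta is conditioned on, so the path is blocked at delta.
Since every path is blocked, d-separation holds.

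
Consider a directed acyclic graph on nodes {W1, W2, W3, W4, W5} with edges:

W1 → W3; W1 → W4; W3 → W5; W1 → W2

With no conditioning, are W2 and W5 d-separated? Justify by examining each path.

Only one path connects W2 and W5:
  1. W2 ← W1 → W3 → W5 — W1:fork[open]; W3:chain[open] ⇒ active
Because an active path exists, W2 and W5 are not d-separated.

No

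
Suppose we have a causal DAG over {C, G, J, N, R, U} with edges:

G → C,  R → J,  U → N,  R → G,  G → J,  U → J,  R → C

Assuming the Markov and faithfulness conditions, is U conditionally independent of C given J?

No

There are 4 undirected paths between U and C; checking each against the conditioning set {J}:
  1. U → J ← R → G → C — J:collider[open]; R:fork[open]; G:chain[open] ⇒ active
  2. U → J ← R → C — J:collider[open]; R:fork[open] ⇒ active
  3. U → J ← G ← R → C — J:collider[open]; G:chain[open]; R:fork[open] ⇒ active
  4. U → J ← G → C — J:collider[open]; G:fork[open] ⇒ active
Because an active path exists, U and C are not d-separated.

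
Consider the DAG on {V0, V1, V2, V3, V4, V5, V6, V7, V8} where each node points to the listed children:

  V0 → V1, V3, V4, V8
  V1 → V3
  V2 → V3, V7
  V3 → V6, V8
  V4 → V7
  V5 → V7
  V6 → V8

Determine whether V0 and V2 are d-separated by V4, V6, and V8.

No

There are 5 undirected paths between V0 and V2; checking each against the conditioning set {V4, V6, V8}:
  1. V0 → V8 ← V6 ← V3 ← V2 — V8:collider[open]; V6:chain[blocks]; V3:chain[open] ⇒ blocked
  2. V0 → V8 ← V3 ← V2 — V8:collider[open]; V3:chain[open] ⇒ active
  3. V0 → V4 → V7 ← V2 — V4:chain[blocks]; V7:collider[blocks] ⇒ blocked
  4. V0 → V1 → V3 ← V2 — V1:chain[open]; V3:collider[open] ⇒ active
  5. V0 → V3 ← V2 — V3:collider[open] ⇒ active
Since the path V0 → V8 ← V3 ← V2 is active, V0 and V2 are not d-separated given {V4, V6, V8}.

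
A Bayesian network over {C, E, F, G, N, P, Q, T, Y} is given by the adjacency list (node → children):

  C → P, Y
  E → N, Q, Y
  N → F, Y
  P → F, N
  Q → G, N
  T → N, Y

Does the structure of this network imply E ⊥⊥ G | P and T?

6 paths connect E and G; each must be blocked for d-separation to hold:
  1. E → Q → G — Q:chain[open] ⇒ active
  2. E → N ← Q → G — N:collider[blocks]; Q:fork[open] ⇒ blocked
  3. E → Y ← T → N ← Q → G — Y:collider[blocks]; T:fork[blocks]; N:collider[blocks]; Q:fork[open] ⇒ blocked
  4. E → Y ← C → P → N ← Q → G — Y:collider[blocks]; C:fork[open]; P:chain[blocks]; N:collider[blocks]; Q:fork[open] ⇒ blocked
  5. E → Y ← C → P → F ← N ← Q → G — Y:collider[blocks]; C:fork[open]; P:chain[blocks]; F:collider[blocks]; N:chain[open]; Q:fork[open] ⇒ blocked
  6. E → Y ← N ← Q → G — Y:collider[blocks]; N:chain[open]; Q:fork[open] ⇒ blocked
Because an active path exists, E and G are not d-separated.

No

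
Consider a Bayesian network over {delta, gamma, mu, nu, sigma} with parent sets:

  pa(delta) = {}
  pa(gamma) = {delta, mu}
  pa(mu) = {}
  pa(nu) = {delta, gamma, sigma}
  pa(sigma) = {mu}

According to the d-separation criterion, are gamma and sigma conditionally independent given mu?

We examine all 3 paths between gamma and sigma:
Path 1: gamma → nu ← sigma
  nu is a collider here and neither nu nor any of its descendants is conditioned on, so the collider stays closed — the path is blocked at nu.
Path 2: gamma ← mu → sigma
  mu is a fork here and mu is conditioned on, so the path is blocked at mu.
Path 3: gamma ← delta → nu ← sigma
  nu is a collider here and neither nu nor any of its descendants is conditioned on, so the collider stays closed — the path is blocked at nu.
Since every path is blocked, d-separation holds.

Yes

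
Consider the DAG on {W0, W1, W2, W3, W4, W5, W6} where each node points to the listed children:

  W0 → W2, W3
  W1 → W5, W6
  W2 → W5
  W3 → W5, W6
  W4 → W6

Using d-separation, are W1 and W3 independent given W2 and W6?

There are 3 undirected paths between W1 and W3; checking each against the conditioning set {W2, W6}:
Path 1: W1 → W5 ← W3
  W5 is a collider here and neither W5 nor any of its descendants is conditioned on, so the collider stays closed — the path is blocked at W5.
Path 2: W1 → W5 ← W2 ← W0 → W3
  W5 is a collider here and neither W5 nor any of its descendants is conditioned on, so the collider stays closed — the path is blocked at W5.
Path 3: W1 → W6 ← W3
  W6 is a collider and W6 is conditioned on, which opens it — no node blocks this path, so it is active.
Because an active path exists, W1 and W3 are not d-separated.

No — W1 and W3 are not d-separated given {W2, W6}.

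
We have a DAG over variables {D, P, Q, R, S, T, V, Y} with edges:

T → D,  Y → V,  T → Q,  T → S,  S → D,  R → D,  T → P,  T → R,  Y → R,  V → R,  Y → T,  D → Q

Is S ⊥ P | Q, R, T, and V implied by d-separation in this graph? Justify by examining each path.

We examine all 6 paths between S and P:
Path 1: S ← T → P
  T is a fork here and T is conditioned on, so the path is blocked at T.
Path 2: S → D ← T → P
  T is a fork here and T is conditioned on, so the path is blocked at T.
Path 3: S → D ← R ← T → P
  R is a chain here and R is conditioned on, so the path is blocked at R.
Path 4: S → D ← R ← V ← Y → T → P
  R is a chain here and R is conditioned on, so the path is blocked at R.
Path 5: S → D ← R ← Y → T → P
  R is a chain here and R is conditioned on, so the path is blocked at R.
Path 6: S → D → Q ← T → P
  T is a fork here and T is conditioned on, so the path is blocked at T.
Every path is blocked, so S and P are d-separated given {Q, R, T, V}.

Yes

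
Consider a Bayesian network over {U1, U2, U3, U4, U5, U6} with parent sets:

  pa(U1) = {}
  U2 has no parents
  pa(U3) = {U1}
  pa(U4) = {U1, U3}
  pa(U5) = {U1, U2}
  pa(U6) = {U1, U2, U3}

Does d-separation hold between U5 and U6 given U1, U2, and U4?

We examine all 4 paths between U5 and U6:
  1. U5 ← U1 → U6 — U1:fork[blocks] ⇒ blocked
  2. U5 ← U1 → U4 ← U3 → U6 — U1:fork[blocks]; U4:collider[open]; U3:fork[open] ⇒ blocked
  3. U5 ← U1 → U3 → U6 — U1:fork[blocks]; U3:chain[open] ⇒ blocked
  4. U5 ← U2 → U6 — U2:fork[blocks] ⇒ blocked
All paths are blocked; U5 ⊥ U6 | {U1, U2, U4} holds.

Yes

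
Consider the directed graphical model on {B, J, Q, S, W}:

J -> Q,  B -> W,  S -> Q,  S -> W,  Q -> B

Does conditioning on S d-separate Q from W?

No

We examine all 2 paths between Q and W:
  1. Q → B → W — B:chain[open] ⇒ active
  2. Q ← S → W — S:fork[blocks] ⇒ blocked
At least one path is unblocked, so d-separation fails.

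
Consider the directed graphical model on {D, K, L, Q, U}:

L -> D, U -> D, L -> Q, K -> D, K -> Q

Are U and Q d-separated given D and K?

No

We examine all 2 paths between U and Q:
  1. U → D ← L → Q — D:collider[open]; L:fork[open] ⇒ active
  2. U → D ← K → Q — D:collider[open]; K:fork[blocks] ⇒ blocked
Because an active path exists, U and Q are not d-separated.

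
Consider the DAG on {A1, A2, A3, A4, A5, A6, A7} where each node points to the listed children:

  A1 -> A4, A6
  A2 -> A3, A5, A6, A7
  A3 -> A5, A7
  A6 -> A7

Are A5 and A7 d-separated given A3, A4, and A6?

No — A5 and A7 are not d-separated given {A3, A4, A6}.

We examine all 6 paths between A5 and A7:
Path 1: A5 ← A2 → A7
  A2 is a fork and A2 is not conditioned on — no node blocks this path, so it is active.
Path 2: A5 ← A2 → A6 → A7
  A6 is a chain here and A6 is conditioned on, so the path is blocked at A6.
Path 3: A5 ← A2 → A3 → A7
  A3 is a chain here and A3 is conditioned on, so the path is blocked at A3.
Path 4: A5 ← A3 ← A2 → A7
  A3 is a chain here and A3 is conditioned on, so the path is blocked at A3.
Path 5: A5 ← A3 ← A2 → A6 → A7
  A3 is a chain here and A3 is conditioned on, so the path is blocked at A3.
Path 6: A5 ← A3 → A7
  A3 is a fork here and A3 is conditioned on, so the path is blocked at A3.
At least one path is unblocked, so d-separation fails.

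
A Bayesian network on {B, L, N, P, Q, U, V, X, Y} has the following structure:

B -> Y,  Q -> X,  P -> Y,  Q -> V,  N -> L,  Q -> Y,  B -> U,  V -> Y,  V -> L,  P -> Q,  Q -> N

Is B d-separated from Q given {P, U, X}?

4 paths connect B and Q; each must be blocked for d-separation to hold:
  1. B → Y ← V → L ← N ← Q — Y:collider[blocks]; V:fork[open]; L:collider[blocks]; N:chain[open] ⇒ blocked
  2. B → Y ← V ← Q — Y:collider[blocks]; V:chain[open] ⇒ blocked
  3. B → Y ← Q — Y:collider[blocks] ⇒ blocked
  4. B → Y ← P → Q — Y:collider[blocks]; P:fork[blocks] ⇒ blocked
Since every path is blocked, d-separation holds.

Yes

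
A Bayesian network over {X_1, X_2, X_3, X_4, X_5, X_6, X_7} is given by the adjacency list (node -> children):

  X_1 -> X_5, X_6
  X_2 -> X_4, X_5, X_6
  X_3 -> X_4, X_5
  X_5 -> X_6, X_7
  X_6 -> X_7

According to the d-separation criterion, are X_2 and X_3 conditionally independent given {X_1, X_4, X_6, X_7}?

There are 5 undirected paths between X_2 and X_3; checking each against the conditioning set {X_1, X_4, X_6, X_7}:
  1. X_2 → X_4 ← X_3 — X_4:collider[open] ⇒ active
  2. X_2 → X_5 ← X_3 — X_5:collider[open] ⇒ active
  3. X_2 → X_6 ← X_1 → X_5 ← X_3 — X_6:collider[open]; X_1:fork[blocks]; X_5:collider[open] ⇒ blocked
  4. X_2 → X_6 → X_7 ← X_5 ← X_3 — X_6:chain[blocks]; X_7:collider[open]; X_5:chain[open] ⇒ blocked
  5. X_2 → X_6 ← X_5 ← X_3 — X_6:collider[open]; X_5:chain[open] ⇒ active
Because an active path exists, X_2 and X_3 are not d-separated.

No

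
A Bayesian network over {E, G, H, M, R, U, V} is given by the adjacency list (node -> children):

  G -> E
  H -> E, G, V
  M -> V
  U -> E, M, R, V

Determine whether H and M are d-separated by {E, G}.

Enumerating the 6 paths from H to M and testing each for blocking by {E, G}:
  1. H → E ← U → V ← M — E:collider[open]; U:fork[open]; V:collider[blocks] ⇒ blocked
  2. H → E ← U → M — E:collider[open]; U:fork[open] ⇒ active
  3. H → V ← M — V:collider[blocks] ⇒ blocked
  4. H → V ← U → M — V:collider[blocks]; U:fork[open] ⇒ blocked
  5. H → G → E ← U → V ← M — G:chain[blocks]; E:collider[open]; U:fork[open]; V:collider[blocks] ⇒ blocked
  6. H → G → E ← U → M — G:chain[blocks]; E:collider[open]; U:fork[open] ⇒ blocked
Because an active path exists, H and M are not d-separated.

No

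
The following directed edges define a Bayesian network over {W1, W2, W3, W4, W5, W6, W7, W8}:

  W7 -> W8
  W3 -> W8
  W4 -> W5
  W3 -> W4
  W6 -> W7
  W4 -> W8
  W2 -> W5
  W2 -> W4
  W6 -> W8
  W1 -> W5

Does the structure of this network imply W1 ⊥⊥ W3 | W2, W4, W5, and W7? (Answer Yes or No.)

Yes — W1 and W3 are d-separated given {W2, W4, W5, W7}.

We examine all 4 paths between W1 and W3:
Path 1: W1 → W5 ← W2 → W4 ← W3
  W2 is a fork here and W2 is conditioned on, so the path is blocked at W2.
Path 2: W1 → W5 ← W2 → W4 → W8 ← W3
  W2 is a fork here and W2 is conditioned on, so the path is blocked at W2.
Path 3: W1 → W5 ← W4 ← W3
  W4 is a chain here and W4 is conditioned on, so the path is blocked at W4.
Path 4: W1 → W5 ← W4 → W8 ← W3
  W4 is a fork here and W4 is conditioned on, so the path is blocked at W4.
Since every path is blocked, d-separation holds.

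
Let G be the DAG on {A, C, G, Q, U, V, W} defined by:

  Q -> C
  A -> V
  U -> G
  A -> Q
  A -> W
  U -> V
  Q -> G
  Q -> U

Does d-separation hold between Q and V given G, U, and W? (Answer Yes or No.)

No

Enumerating the 3 paths from Q to V and testing each for blocking by {G, U, W}:
Path 1: Q ← A → V
  A is a fork and A is not conditioned on — no node blocks this path, so it is active.
Path 2: Q → U → V
  U is a chain here and U is conditioned on, so the path is blocked at U.
Path 3: Q → G ← U → V
  U is a fork here and U is conditioned on, so the path is blocked at U.
Because an active path exists, Q and V are not d-separated.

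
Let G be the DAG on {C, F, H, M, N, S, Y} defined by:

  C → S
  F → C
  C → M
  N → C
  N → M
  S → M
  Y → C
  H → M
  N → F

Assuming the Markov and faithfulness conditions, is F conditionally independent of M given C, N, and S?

Yes

There are 6 undirected paths between F and M; checking each against the conditioning set {C, N, S}:
  1. F → C → S → M — C:chain[blocks]; S:chain[blocks] ⇒ blocked
  2. F → C → M — C:chain[blocks] ⇒ blocked
  3. F → C ← N → M — C:collider[open]; N:fork[blocks] ⇒ blocked
  4. F ← N → C → S → M — N:fork[blocks]; C:chain[blocks]; S:chain[blocks] ⇒ blocked
  5. F ← N → C → M — N:fork[blocks]; C:chain[blocks] ⇒ blocked
  6. F ← N → M — N:fork[blocks] ⇒ blocked
All paths are blocked; F ⊥ M | {C, N, S} holds.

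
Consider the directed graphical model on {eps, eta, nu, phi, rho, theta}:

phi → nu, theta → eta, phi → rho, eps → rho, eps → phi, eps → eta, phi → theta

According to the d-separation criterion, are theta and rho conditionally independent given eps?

No

4 paths connect theta and rho; each must be blocked for d-separation to hold:
  1. theta ← phi → rho — phi:fork[open] ⇒ active
  2. theta ← phi ← eps → rho — phi:chain[open]; eps:fork[blocks] ⇒ blocked
  3. theta → eta ← eps → rho — eta:collider[blocks]; eps:fork[blocks] ⇒ blocked
  4. theta → eta ← eps → phi → rho — eta:collider[blocks]; eps:fork[blocks]; phi:chain[open] ⇒ blocked
Because an active path exists, theta and rho are not d-separated.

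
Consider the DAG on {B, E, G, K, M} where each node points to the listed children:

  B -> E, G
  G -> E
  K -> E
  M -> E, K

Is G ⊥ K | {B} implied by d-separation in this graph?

Yes

There are 4 undirected paths between G and K; checking each against the conditioning set {B}:
Path 1: G → E ← M → K
  E is a collider here and neither E nor any of its descendants is conditioned on, so the collider stays closed — the path is blocked at E.
Path 2: G → E ← K
  E is a collider here and neither E nor any of its descendants is conditioned on, so the collider stays closed — the path is blocked at E.
Path 3: G ← B → E ← M → K
  B is a fork here and B is conditioned on, so the path is blocked at B.
Path 4: G ← B → E ← K
  B is a fork here and B is conditioned on, so the path is blocked at B.
Every path is blocked, so G and K are d-separated given {B}.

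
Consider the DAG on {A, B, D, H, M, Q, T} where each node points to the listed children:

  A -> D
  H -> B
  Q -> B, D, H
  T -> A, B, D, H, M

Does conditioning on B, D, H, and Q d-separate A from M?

6 paths connect A and M; each must be blocked for d-separation to hold:
Path 1: A → D ← T → M
  D is a collider and D is conditioned on, which opens it; T is a fork and T is not conditioned on — no node blocks this path, so it is active.
Path 2: A → D ← Q → B ← T → M
  Q is a fork here and Q is conditioned on, so the path is blocked at Q.
Path 3: A → D ← Q → B ← H ← T → M
  Q is a fork here and Q is conditioned on, so the path is blocked at Q.
Path 4: A → D ← Q → H → B ← T → M
  Q is a fork here and Q is conditioned on, so the path is blocked at Q.
Path 5: A → D ← Q → H ← T → M
  Q is a fork here and Q is conditioned on, so the path is blocked at Q.
Path 6: A ← T → M
  T is a fork and T is not conditioned on — no node blocks this path, so it is active.
Since the path A → D ← T → M is active, A and M are not d-separated given {B, D, H, Q}.

No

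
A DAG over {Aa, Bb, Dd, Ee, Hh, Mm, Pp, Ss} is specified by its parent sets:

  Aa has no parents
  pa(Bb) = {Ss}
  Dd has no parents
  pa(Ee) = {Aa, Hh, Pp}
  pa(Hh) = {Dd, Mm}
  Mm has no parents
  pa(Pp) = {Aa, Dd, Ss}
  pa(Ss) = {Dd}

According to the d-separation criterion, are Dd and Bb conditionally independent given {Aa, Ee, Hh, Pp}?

Enumerating the 4 paths from Dd to Bb and testing each for blocking by {Aa, Ee, Hh, Pp}:
Path 1: Dd → Ss → Bb
  Ss is a chain and Ss is not conditioned on — no node blocks this path, so it is active.
Path 2: Dd → Hh → Ee ← Pp ← Ss → Bb
  Hh is a chain here and Hh is conditioned on, so the path is blocked at Hh.
Path 3: Dd → Hh → Ee ← Aa → Pp ← Ss → Bb
  Hh is a chain here and Hh is conditioned on, so the path is blocked at Hh.
Path 4: Dd → Pp ← Ss → Bb
  Pp is a collider and Pp is conditioned on, which opens it; Ss is a fork and Ss is not conditioned on — no node blocks this path, so it is active.
Because an active path exists, Dd and Bb are not d-separated.

No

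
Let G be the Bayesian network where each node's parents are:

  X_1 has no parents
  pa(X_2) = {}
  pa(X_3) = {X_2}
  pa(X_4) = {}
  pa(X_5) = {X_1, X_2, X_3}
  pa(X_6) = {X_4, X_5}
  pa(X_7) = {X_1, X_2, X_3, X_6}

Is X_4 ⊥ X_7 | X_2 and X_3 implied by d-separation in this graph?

No — X_4 and X_7 are not d-separated given {X_2, X_3}.

6 paths connect X_4 and X_7; each must be blocked for d-separation to hold:
  1. X_4 → X_6 → X_7 — X_6:chain[open] ⇒ active
  2. X_4 → X_6 ← X_5 ← X_2 → X_3 → X_7 — X_6:collider[blocks]; X_5:chain[open]; X_2:fork[blocks]; X_3:chain[blocks] ⇒ blocked
  3. X_4 → X_6 ← X_5 ← X_2 → X_7 — X_6:collider[blocks]; X_5:chain[open]; X_2:fork[blocks] ⇒ blocked
  4. X_4 → X_6 ← X_5 ← X_3 ← X_2 → X_7 — X_6:collider[blocks]; X_5:chain[open]; X_3:chain[blocks]; X_2:fork[blocks] ⇒ blocked
  5. X_4 → X_6 ← X_5 ← X_3 → X_7 — X_6:collider[blocks]; X_5:chain[open]; X_3:fork[blocks] ⇒ blocked
  6. X_4 → X_6 ← X_5 ← X_1 → X_7 — X_6:collider[blocks]; X_5:chain[open]; X_1:fork[open] ⇒ blocked
Because an active path exists, X_4 and X_7 are not d-separated.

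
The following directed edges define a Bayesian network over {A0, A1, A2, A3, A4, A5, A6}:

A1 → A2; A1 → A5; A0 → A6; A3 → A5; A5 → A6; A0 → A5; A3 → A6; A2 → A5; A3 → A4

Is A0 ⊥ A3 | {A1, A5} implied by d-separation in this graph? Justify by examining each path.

No

We examine all 4 paths between A0 and A3:
Path 1: A0 → A5 → A6 ← A3
  A5 is a chain here and A5 is conditioned on, so the path is blocked at A5.
Path 2: A0 → A5 ← A3
  A5 is a collider and A5 is conditioned on, which opens it — no node blocks this path, so it is active.
Path 3: A0 → A6 ← A5 ← A3
  A6 is a collider here and neither A6 nor any of its descendants is conditioned on, so the collider stays closed — the path is blocked at A6.
Path 4: A0 → A6 ← A3
  A6 is a collider here and neither A6 nor any of its descendants is conditioned on, so the collider stays closed — the path is blocked at A6.
Since the path A0 → A5 ← A3 is active, A0 and A3 are not d-separated given {A1, A5}.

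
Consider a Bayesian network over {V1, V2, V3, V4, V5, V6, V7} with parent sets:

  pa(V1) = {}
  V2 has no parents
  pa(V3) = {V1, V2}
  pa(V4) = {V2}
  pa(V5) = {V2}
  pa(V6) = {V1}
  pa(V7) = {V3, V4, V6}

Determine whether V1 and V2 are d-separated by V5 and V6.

Yes

4 paths connect V1 and V2; each must be blocked for d-separation to hold:
Path 1: V1 → V3 → V7 ← V4 ← V2
  V7 is a collider here and neither V7 nor any of its descendants is conditioned on, so the collider stays closed — the path is blocked at V7.
Path 2: V1 → V3 ← V2
  V3 is a collider here and neither V3 nor any of its descendants is conditioned on, so the collider stays closed — the path is blocked at V3.
Path 3: V1 → V6 → V7 ← V4 ← V2
  V6 is a chain here and V6 is conditioned on, so the path is blocked at V6.
Path 4: V1 → V6 → V7 ← V3 ← V2
  V6 is a chain here and V6 is conditioned on, so the path is blocked at V6.
Since every path is blocked, d-separation holds.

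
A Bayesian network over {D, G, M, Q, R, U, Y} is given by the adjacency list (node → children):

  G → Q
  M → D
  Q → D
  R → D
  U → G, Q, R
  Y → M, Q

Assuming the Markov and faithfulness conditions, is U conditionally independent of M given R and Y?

Yes

6 paths connect U and M; each must be blocked for d-separation to hold:
  1. U → R → D ← M — R:chain[blocks]; D:collider[blocks] ⇒ blocked
  2. U → R → D ← Q ← Y → M — R:chain[blocks]; D:collider[blocks]; Q:chain[open]; Y:fork[blocks] ⇒ blocked
  3. U → G → Q ← Y → M — G:chain[open]; Q:collider[blocks]; Y:fork[blocks] ⇒ blocked
  4. U → G → Q → D ← M — G:chain[open]; Q:chain[open]; D:collider[blocks] ⇒ blocked
  5. U → Q ← Y → M — Q:collider[blocks]; Y:fork[blocks] ⇒ blocked
  6. U → Q → D ← M — Q:chain[open]; D:collider[blocks] ⇒ blocked
Every path is blocked, so U and M are d-separated given {R, Y}.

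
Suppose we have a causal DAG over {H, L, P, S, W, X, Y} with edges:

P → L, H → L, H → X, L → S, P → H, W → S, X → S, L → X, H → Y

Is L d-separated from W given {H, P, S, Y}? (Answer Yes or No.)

Enumerating the 4 paths from L to W and testing each for blocking by {H, P, S, Y}:
Path 1: L ← P → H → X → S ← W
  P is a fork here and P is conditioned on, so the path is blocked at P.
Path 2: L → X → S ← W
  X is a chain and X is not conditioned on; S is a collider and S is conditioned on, which opens it — no node blocks this path, so it is active.
Path 3: L ← H → X → S ← W
  H is a fork here and H is conditioned on, so the path is blocked at H.
Path 4: L → S ← W
  S is a collider and S is conditioned on, which opens it — no node blocks this path, so it is active.
Because an active path exists, L and W are not d-separated.

No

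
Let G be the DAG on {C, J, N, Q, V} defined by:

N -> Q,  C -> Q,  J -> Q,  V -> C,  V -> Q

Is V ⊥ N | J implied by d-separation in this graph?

Yes

Enumerating the 2 paths from V to N and testing each for blocking by {J}:
  1. V → C → Q ← N — C:chain[open]; Q:collider[blocks] ⇒ blocked
  2. V → Q ← N — Q:collider[blocks] ⇒ blocked
All paths are blocked; V ⊥ N | {J} holds.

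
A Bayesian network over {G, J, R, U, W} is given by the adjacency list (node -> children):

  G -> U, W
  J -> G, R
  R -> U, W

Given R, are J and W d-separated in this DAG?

No

There are 4 undirected paths between J and W; checking each against the conditioning set {R}:
Path 1: J → R → U ← G → W
  R is a chain here and R is conditioned on, so the path is blocked at R.
Path 2: J → R → W
  R is a chain here and R is conditioned on, so the path is blocked at R.
Path 3: J → G → U ← R → W
  U is a collider here and neither U nor any of its descendants is conditioned on, so the collider stays closed — the path is blocked at U.
Path 4: J → G → W
  G is a chain and G is not conditioned on — no node blocks this path, so it is active.
Because an active path exists, J and W are not d-separated.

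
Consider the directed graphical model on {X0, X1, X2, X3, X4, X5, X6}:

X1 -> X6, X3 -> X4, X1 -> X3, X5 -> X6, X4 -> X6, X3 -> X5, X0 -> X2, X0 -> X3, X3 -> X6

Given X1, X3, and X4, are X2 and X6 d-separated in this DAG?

4 paths connect X2 and X6; each must be blocked for d-separation to hold:
Path 1: X2 ← X0 → X3 ← X1 → X6
  X1 is a fork here and X1 is conditioned on, so the path is blocked at X1.
Path 2: X2 ← X0 → X3 → X6
  X3 is a chain here and X3 is conditioned on, so the path is blocked at X3.
Path 3: X2 ← X0 → X3 → X4 → X6
  X3 is a chain here and X3 is conditioned on, so the path is blocked at X3.
Path 4: X2 ← X0 → X3 → X5 → X6
  X3 is a chain here and X3 is conditioned on, so the path is blocked at X3.
All paths are blocked; X2 ⊥ X6 | {X1, X3, X4} holds.

Yes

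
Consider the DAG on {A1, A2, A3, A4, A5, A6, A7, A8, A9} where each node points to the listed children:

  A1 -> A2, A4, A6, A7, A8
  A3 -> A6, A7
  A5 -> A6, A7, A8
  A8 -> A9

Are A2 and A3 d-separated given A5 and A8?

There are 6 undirected paths between A2 and A3; checking each against the conditioning set {A5, A8}:
  1. A2 ← A1 → A8 ← A5 → A7 ← A3 — A1:fork[open]; A8:collider[open]; A5:fork[blocks]; A7:collider[blocks] ⇒ blocked
  2. A2 ← A1 → A8 ← A5 → A6 ← A3 — A1:fork[open]; A8:collider[open]; A5:fork[blocks]; A6:collider[blocks] ⇒ blocked
  3. A2 ← A1 → A7 ← A3 — A1:fork[open]; A7:collider[blocks] ⇒ blocked
  4. A2 ← A1 → A7 ← A5 → A6 ← A3 — A1:fork[open]; A7:collider[blocks]; A5:fork[blocks]; A6:collider[blocks] ⇒ blocked
  5. A2 ← A1 → A6 ← A3 — A1:fork[open]; A6:collider[blocks] ⇒ blocked
  6. A2 ← A1 → A6 ← A5 → A7 ← A3 — A1:fork[open]; A6:collider[blocks]; A5:fork[blocks]; A7:collider[blocks] ⇒ blocked
All paths are blocked; A2 ⊥ A3 | {A5, A8} holds.

Yes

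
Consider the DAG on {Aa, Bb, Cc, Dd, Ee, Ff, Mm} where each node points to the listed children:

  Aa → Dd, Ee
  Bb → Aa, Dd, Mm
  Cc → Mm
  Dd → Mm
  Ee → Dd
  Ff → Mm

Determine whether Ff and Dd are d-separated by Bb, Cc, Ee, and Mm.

Enumerating the 4 paths from Ff to Dd and testing each for blocking by {Bb, Cc, Ee, Mm}:
  1. Ff → Mm ← Bb → Aa → Ee → Dd — Mm:collider[open]; Bb:fork[blocks]; Aa:chain[open]; Ee:chain[blocks] ⇒ blocked
  2. Ff → Mm ← Bb → Aa → Dd — Mm:collider[open]; Bb:fork[blocks]; Aa:chain[open] ⇒ blocked
  3. Ff → Mm ← Bb → Dd — Mm:collider[open]; Bb:fork[blocks] ⇒ blocked
  4. Ff → Mm ← Dd — Mm:collider[open] ⇒ active
Since the path Ff → Mm ← Dd is active, Ff and Dd are not d-separated given {Bb, Cc, Ee, Mm}.

No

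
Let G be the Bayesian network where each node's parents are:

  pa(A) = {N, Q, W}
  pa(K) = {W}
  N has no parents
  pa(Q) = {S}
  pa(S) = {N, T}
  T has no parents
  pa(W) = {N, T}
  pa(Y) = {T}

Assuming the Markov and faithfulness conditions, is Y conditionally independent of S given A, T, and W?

Yes

5 paths connect Y and S; each must be blocked for d-separation to hold:
  1. Y ← T → S — T:fork[blocks] ⇒ blocked
  2. Y ← T → W ← N → A ← Q ← S — T:fork[blocks]; W:collider[open]; N:fork[open]; A:collider[open]; Q:chain[open] ⇒ blocked
  3. Y ← T → W ← N → S — T:fork[blocks]; W:collider[open]; N:fork[open] ⇒ blocked
  4. Y ← T → W → A ← N → S — T:fork[blocks]; W:chain[blocks]; A:collider[open]; N:fork[open] ⇒ blocked
  5. Y ← T → W → A ← Q ← S — T:fork[blocks]; W:chain[blocks]; A:collider[open]; Q:chain[open] ⇒ blocked
Since every path is blocked, d-separation holds.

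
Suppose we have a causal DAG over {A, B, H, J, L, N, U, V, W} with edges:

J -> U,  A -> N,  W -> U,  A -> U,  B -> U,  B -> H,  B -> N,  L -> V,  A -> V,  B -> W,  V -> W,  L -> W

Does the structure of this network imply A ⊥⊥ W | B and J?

We examine all 6 paths between A and W:
Path 1: A → N ← B → W
  N is a collider here and neither N nor any of its descendants is conditioned on, so the collider stays closed — the path is blocked at N.
Path 2: A → N ← B → U ← W
  N is a collider here and neither N nor any of its descendants is conditioned on, so the collider stays closed — the path is blocked at N.
Path 3: A → U ← W
  U is a collider here and neither U nor any of its descendants is conditioned on, so the collider stays closed — the path is blocked at U.
Path 4: A → U ← B → W
  U is a collider here and neither U nor any of its descendants is conditioned on, so the collider stays closed — the path is blocked at U.
Path 5: A → V → W
  V is a chain and V is not conditioned on — no node blocks this path, so it is active.
Path 6: A → V ← L → W
  V is a collider here and neither V nor any of its descendants is conditioned on, so the collider stays closed — the path is blocked at V.
Since the path A → V → W is active, A and W are not d-separated given {B, J}.

No — A and W are not d-separated given {B, J}.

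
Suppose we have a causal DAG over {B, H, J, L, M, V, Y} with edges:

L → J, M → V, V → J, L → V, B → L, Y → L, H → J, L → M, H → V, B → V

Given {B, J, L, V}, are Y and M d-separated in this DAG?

We examine all 5 paths between Y and M:
Path 1: Y → L → J ← H → V ← M
  L is a chain here and L is conditioned on, so the path is blocked at L.
Path 2: Y → L → J ← V ← M
  L is a chain here and L is conditioned on, so the path is blocked at L.
Path 3: Y → L ← B → V ← M
  B is a fork here and B is conditioned on, so the path is blocked at B.
Path 4: Y → L → M
  L is a chain here and L is conditioned on, so the path is blocked at L.
Path 5: Y → L → V ← M
  L is a chain here and L is conditioned on, so the path is blocked at L.
Since every path is blocked, d-separation holds.

Yes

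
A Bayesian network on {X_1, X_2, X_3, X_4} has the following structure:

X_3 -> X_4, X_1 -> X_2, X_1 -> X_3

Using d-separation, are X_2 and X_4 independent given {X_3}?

The only undirected path from X_2 to X_4 is:
Path 1: X_2 ← X_1 → X_3 → X_4
  X_3 is a chain here and X_3 is conditioned on, so the path is blocked at X_3.
All paths are blocked; X_2 ⊥ X_4 | {X_3} holds.

Yes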